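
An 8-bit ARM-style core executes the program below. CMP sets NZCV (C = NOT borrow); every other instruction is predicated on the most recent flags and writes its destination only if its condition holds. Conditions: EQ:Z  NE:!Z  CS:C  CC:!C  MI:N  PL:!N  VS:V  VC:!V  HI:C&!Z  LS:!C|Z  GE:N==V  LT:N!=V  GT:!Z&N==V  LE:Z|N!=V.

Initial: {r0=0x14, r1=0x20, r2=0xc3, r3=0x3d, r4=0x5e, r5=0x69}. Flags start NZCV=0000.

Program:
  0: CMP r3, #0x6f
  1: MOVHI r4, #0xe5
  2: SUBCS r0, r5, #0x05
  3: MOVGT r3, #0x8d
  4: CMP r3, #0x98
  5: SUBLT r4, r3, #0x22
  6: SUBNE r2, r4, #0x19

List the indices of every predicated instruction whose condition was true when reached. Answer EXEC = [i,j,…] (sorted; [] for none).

EXEC = [6]

0: ✓ CMP  NZCV=1000
1: · MOVHI
2: · SUBCS
3: · MOVGT
4: ✓ CMP  NZCV=1001
5: · SUBLT
6: ✓ SUBNE  r2←0x45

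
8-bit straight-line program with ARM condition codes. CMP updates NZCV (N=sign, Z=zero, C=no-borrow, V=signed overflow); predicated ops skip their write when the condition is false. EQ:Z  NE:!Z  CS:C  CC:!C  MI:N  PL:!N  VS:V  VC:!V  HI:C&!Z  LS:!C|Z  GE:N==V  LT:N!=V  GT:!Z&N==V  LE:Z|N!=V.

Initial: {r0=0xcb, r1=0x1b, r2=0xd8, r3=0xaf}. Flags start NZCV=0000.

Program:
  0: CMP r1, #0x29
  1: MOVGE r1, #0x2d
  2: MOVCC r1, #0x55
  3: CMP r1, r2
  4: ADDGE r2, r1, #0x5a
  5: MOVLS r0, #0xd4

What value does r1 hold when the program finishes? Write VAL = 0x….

0: ✓ CMP  NZCV=1000
1: · MOVGE
2: ✓ MOVCC  r1←0x55
3: ✓ CMP  NZCV=0000
4: ✓ ADDGE  r2←0xaf
5: ✓ MOVLS  r0←0xd4

VAL = 0x55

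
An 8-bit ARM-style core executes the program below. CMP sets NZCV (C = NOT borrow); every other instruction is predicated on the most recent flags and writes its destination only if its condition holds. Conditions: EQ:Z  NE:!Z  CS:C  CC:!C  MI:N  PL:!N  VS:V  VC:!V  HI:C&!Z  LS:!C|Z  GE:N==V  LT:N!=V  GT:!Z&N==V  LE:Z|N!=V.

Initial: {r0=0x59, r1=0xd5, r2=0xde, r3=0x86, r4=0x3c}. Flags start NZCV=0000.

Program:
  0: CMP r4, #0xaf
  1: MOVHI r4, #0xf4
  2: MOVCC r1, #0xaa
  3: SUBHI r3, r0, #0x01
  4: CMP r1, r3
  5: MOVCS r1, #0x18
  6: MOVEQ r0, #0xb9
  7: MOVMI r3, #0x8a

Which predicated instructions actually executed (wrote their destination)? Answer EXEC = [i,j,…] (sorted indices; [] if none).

0: ✓ CMP  NZCV=1001
1: · MOVHI
2: ✓ MOVCC  r1←0xaa
3: · SUBHI
4: ✓ CMP  NZCV=0010
5: ✓ MOVCS  r1←0x18
6: · MOVEQ
7: · MOVMI

EXEC = [2,5]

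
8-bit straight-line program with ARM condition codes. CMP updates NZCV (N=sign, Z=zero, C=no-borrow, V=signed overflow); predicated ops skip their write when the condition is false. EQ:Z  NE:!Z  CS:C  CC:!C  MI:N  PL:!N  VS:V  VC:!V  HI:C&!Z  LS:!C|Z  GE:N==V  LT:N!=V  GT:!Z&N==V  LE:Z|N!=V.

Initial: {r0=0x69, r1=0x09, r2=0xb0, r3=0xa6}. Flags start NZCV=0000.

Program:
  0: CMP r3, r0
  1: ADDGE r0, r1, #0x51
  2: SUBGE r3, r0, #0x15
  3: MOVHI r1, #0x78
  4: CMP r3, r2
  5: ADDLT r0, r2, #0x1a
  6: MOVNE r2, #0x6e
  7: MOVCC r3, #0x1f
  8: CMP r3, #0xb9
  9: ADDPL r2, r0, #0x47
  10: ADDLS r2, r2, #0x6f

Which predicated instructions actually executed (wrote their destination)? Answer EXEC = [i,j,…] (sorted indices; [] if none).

EXEC = [3,5,6,7,9,10]

[0] flags=0011 → (cmp)
[1] flags=0011 GE?F → skip
[2] flags=0011 GE?F → skip
[3] flags=0011 HI?T → r1=0x78
[4] flags=1000 → (cmp)
[5] flags=1000 LT?T → r0=0xca
[6] flags=1000 NE?T → r2=0x6e
[7] flags=1000 CC?T → r3=0x1f
[8] flags=0000 → (cmp)
[9] flags=0000 PL?T → r2=0x11
[10] flags=0000 LS?T → r2=0x80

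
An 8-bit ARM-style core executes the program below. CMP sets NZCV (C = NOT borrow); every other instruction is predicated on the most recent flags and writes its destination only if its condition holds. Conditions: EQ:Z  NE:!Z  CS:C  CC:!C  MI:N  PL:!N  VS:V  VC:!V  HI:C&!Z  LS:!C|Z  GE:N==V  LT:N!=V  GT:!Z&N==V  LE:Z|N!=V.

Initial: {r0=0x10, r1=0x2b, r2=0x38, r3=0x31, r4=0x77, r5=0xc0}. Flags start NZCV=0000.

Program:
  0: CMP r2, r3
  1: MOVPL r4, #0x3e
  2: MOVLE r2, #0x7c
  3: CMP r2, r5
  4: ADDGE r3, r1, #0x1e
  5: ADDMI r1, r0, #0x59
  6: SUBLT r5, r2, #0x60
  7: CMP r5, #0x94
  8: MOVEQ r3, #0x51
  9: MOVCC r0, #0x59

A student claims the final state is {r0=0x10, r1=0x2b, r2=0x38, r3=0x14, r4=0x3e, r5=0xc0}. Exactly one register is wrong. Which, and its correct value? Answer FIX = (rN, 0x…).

FIX = (r3, 0x49)

[0] flags=0010 → (cmp)
[1] flags=0010 PL?T → r4=0x3e
[2] flags=0010 LE?F → skip
[3] flags=0000 → (cmp)
[4] flags=0000 GE?T → r3=0x49
[5] flags=0000 MI?F → skip
[6] flags=0000 LT?F → skip
[7] flags=0010 → (cmp)
[8] flags=0010 EQ?F → skip
[9] flags=0010 CC?F → skip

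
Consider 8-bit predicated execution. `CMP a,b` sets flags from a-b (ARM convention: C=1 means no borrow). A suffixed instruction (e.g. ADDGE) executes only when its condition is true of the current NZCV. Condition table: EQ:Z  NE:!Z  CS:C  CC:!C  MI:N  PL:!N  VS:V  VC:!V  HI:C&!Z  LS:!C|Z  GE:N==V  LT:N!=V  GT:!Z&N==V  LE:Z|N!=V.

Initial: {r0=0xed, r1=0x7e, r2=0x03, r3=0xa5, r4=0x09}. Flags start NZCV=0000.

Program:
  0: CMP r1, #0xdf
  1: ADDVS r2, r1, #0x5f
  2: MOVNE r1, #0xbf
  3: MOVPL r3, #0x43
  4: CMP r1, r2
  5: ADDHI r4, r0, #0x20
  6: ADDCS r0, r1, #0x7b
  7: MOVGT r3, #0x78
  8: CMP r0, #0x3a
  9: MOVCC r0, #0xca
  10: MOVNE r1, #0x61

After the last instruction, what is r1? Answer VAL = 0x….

0: ✓ CMP  NZCV=1001
1: ✓ ADDVS  r2←0xdd
2: ✓ MOVNE  r1←0xbf
3: · MOVPL
4: ✓ CMP  NZCV=1000
5: · ADDHI
6: · ADDCS
7: · MOVGT
8: ✓ CMP  NZCV=1010
9: · MOVCC
10: ✓ MOVNE  r1←0x61

VAL = 0x61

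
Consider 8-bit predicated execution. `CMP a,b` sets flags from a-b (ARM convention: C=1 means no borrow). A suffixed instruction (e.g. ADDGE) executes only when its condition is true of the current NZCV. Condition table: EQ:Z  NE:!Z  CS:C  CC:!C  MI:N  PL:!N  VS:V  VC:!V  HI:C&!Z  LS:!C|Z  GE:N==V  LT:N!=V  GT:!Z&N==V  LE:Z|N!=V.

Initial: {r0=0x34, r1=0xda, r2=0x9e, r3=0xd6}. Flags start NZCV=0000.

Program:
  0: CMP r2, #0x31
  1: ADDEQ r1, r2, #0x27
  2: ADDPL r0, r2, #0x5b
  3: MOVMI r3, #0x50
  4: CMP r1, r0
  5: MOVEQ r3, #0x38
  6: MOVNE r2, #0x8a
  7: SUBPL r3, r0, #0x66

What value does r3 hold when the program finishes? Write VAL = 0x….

[0] flags=0011 → (cmp)
[1] flags=0011 EQ?F → skip
[2] flags=0011 PL?T → r0=0xf9
[3] flags=0011 MI?F → skip
[4] flags=1000 → (cmp)
[5] flags=1000 EQ?F → skip
[6] flags=1000 NE?T → r2=0x8a
[7] flags=1000 PL?F → skip

VAL = 0xd6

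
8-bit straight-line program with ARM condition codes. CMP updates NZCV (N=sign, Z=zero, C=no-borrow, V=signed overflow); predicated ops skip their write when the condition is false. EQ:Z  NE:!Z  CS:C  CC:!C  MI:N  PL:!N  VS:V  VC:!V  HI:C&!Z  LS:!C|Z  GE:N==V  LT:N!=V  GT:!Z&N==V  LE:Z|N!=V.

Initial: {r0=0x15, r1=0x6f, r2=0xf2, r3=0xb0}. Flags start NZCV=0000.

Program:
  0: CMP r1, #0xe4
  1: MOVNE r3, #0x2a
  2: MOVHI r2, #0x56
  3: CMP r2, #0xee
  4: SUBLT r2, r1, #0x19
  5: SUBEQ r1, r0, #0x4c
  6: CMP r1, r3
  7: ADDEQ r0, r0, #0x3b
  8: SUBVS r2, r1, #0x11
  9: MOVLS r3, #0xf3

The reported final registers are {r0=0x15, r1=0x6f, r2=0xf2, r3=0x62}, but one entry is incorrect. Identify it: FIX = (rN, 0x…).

FIX = (r3, 0x2a)

0: ✓ CMP  NZCV=1001
1: ✓ MOVNE  r3←0x2a
2: · MOVHI
3: ✓ CMP  NZCV=0010
4: · SUBLT
5: · SUBEQ
6: ✓ CMP  NZCV=0010
7: · ADDEQ
8: · SUBVS
9: · MOVLS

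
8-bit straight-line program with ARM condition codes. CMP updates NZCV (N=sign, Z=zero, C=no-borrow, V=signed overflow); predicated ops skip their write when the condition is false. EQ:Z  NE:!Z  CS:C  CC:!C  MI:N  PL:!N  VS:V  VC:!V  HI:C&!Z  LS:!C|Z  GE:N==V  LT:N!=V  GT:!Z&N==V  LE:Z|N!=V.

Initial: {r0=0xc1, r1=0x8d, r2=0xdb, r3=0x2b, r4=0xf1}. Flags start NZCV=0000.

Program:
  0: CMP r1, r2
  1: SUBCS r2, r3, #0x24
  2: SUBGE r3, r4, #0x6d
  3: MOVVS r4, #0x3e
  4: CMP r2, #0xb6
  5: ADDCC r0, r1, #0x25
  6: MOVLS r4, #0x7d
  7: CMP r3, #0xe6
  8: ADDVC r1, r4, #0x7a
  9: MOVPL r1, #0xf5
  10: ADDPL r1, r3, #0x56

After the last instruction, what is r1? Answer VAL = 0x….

0: ✓ CMP  NZCV=1000
1: · SUBCS
2: · SUBGE
3: · MOVVS
4: ✓ CMP  NZCV=0010
5: · ADDCC
6: · MOVLS
7: ✓ CMP  NZCV=0000
8: ✓ ADDVC  r1←0x6b
9: ✓ MOVPL  r1←0xf5
10: ✓ ADDPL  r1←0x81

VAL = 0x81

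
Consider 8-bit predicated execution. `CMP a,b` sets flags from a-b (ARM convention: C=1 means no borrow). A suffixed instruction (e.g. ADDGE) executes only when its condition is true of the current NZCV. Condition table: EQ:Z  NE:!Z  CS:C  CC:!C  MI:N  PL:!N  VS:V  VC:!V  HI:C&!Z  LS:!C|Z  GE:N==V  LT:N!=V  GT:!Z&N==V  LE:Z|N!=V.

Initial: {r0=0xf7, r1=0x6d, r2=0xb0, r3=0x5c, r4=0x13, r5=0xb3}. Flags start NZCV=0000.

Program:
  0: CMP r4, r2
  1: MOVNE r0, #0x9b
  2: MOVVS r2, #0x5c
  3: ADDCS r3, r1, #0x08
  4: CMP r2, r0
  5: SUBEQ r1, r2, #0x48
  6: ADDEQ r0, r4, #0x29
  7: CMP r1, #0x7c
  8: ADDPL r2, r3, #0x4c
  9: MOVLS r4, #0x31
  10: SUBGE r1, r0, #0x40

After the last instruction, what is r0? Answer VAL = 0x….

0: ✓ CMP  NZCV=0000
1: ✓ MOVNE  r0←0x9b
2: · MOVVS
3: · ADDCS
4: ✓ CMP  NZCV=0010
5: · SUBEQ
6: · ADDEQ
7: ✓ CMP  NZCV=1000
8: · ADDPL
9: ✓ MOVLS  r4←0x31
10: · SUBGE

VAL = 0x9b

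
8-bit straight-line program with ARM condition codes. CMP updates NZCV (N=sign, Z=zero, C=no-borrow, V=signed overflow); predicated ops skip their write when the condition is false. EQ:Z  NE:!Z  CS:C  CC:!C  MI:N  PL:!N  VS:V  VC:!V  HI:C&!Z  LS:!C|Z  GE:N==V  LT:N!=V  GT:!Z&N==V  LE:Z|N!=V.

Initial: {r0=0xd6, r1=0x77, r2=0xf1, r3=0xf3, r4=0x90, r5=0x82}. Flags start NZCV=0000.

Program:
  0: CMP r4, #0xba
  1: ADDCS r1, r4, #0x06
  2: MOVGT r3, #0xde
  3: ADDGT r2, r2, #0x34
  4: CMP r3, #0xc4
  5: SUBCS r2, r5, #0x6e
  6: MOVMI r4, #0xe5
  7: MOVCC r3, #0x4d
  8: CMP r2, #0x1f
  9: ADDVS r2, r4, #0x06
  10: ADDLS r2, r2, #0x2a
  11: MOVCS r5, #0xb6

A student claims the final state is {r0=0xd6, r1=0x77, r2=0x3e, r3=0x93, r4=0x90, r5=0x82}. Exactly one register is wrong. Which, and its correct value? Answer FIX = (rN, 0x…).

[0] flags=1000 → (cmp)
[1] flags=1000 CS?F → skip
[2] flags=1000 GT?F → skip
[3] flags=1000 GT?F → skip
[4] flags=0010 → (cmp)
[5] flags=0010 CS?T → r2=0x14
[6] flags=0010 MI?F → skip
[7] flags=0010 CC?F → skip
[8] flags=1000 → (cmp)
[9] flags=1000 VS?F → skip
[10] flags=1000 LS?T → r2=0x3e
[11] flags=1000 CS?F → skip

FIX = (r3, 0xf3)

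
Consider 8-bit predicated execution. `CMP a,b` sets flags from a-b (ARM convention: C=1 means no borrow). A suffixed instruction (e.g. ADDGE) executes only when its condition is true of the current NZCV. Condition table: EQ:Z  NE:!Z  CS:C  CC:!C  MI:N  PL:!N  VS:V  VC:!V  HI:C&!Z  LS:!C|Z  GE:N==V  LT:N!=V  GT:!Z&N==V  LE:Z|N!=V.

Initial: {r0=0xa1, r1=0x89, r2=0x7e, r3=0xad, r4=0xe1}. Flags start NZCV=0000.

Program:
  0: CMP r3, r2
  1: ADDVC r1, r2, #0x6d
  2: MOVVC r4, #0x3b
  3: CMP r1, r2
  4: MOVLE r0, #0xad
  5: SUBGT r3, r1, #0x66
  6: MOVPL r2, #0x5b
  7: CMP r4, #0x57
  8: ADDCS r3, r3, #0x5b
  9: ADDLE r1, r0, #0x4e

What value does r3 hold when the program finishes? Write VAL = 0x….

[0] flags=0011 → (cmp)
[1] flags=0011 VC?F → skip
[2] flags=0011 VC?F → skip
[3] flags=0011 → (cmp)
[4] flags=0011 LE?T → r0=0xad
[5] flags=0011 GT?F → skip
[6] flags=0011 PL?T → r2=0x5b
[7] flags=1010 → (cmp)
[8] flags=1010 CS?T → r3=0x08
[9] flags=1010 LE?T → r1=0xfb

VAL = 0x08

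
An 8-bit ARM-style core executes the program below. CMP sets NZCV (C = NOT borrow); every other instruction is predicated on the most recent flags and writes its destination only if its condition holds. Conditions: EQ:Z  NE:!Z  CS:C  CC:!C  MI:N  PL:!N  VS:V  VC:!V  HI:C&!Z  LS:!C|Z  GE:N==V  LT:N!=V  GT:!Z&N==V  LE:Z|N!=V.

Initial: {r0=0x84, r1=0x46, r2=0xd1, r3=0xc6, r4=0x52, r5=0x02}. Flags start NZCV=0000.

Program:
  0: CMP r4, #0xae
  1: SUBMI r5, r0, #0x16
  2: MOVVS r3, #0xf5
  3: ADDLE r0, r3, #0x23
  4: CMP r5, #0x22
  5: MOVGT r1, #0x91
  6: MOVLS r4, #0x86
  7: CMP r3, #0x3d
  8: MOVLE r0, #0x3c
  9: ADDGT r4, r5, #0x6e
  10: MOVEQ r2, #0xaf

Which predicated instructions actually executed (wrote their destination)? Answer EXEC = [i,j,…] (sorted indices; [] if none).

EXEC = [1,2,5,8]

0: ✓ CMP  NZCV=1001
1: ✓ SUBMI  r5←0x6e
2: ✓ MOVVS  r3←0xf5
3: · ADDLE
4: ✓ CMP  NZCV=0010
5: ✓ MOVGT  r1←0x91
6: · MOVLS
7: ✓ CMP  NZCV=1010
8: ✓ MOVLE  r0←0x3c
9: · ADDGT
10: · MOVEQ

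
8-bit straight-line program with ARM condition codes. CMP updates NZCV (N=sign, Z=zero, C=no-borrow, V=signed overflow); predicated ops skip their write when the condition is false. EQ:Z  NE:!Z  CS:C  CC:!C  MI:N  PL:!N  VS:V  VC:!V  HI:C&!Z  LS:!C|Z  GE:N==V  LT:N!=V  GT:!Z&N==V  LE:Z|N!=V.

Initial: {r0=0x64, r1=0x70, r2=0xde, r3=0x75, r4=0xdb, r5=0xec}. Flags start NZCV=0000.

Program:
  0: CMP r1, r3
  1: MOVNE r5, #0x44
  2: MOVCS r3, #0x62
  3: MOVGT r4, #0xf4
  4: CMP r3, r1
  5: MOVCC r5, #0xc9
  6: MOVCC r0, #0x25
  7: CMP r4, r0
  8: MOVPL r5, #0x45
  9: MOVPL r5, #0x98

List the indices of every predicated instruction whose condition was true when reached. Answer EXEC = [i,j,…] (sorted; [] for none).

EXEC = [1,8,9]

[0] flags=1000 → (cmp)
[1] flags=1000 NE?T → r5=0x44
[2] flags=1000 CS?F → skip
[3] flags=1000 GT?F → skip
[4] flags=0010 → (cmp)
[5] flags=0010 CC?F → skip
[6] flags=0010 CC?F → skip
[7] flags=0011 → (cmp)
[8] flags=0011 PL?T → r5=0x45
[9] flags=0011 PL?T → r5=0x98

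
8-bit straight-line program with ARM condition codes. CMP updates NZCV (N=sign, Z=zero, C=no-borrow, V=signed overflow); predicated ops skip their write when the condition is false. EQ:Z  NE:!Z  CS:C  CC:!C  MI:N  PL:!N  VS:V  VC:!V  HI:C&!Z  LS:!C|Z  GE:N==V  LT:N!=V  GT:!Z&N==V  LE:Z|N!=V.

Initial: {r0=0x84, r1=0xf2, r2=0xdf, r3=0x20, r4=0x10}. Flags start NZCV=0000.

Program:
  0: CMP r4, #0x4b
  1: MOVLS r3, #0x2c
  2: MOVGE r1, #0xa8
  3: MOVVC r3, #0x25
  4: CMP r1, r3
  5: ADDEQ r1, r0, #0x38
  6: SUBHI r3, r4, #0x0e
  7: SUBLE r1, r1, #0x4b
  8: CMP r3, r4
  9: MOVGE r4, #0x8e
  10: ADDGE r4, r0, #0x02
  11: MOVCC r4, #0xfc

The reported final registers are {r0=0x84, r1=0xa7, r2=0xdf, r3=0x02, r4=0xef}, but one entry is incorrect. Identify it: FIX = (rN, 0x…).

FIX = (r4, 0xfc)

[0] flags=1000 → (cmp)
[1] flags=1000 LS?T → r3=0x2c
[2] flags=1000 GE?F → skip
[3] flags=1000 VC?T → r3=0x25
[4] flags=1010 → (cmp)
[5] flags=1010 EQ?F → skip
[6] flags=1010 HI?T → r3=0x02
[7] flags=1010 LE?T → r1=0xa7
[8] flags=1000 → (cmp)
[9] flags=1000 GE?F → skip
[10] flags=1000 GE?F → skip
[11] flags=1000 CC?T → r4=0xfc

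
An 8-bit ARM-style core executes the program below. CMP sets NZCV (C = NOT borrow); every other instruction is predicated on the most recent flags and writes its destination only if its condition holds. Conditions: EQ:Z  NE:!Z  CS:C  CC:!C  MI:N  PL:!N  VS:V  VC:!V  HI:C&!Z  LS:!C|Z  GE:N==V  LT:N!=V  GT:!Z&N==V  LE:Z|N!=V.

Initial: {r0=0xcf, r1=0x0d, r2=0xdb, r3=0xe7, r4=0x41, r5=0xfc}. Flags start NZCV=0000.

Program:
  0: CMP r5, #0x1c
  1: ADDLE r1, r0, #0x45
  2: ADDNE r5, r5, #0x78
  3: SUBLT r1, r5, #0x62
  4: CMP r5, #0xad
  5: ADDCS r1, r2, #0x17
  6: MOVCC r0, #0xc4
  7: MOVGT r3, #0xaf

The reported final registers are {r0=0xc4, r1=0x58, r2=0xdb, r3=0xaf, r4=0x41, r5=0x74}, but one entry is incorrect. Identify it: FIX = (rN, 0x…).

FIX = (r1, 0x12)

[0] flags=1010 → (cmp)
[1] flags=1010 LE?T → r1=0x14
[2] flags=1010 NE?T → r5=0x74
[3] flags=1010 LT?T → r1=0x12
[4] flags=1001 → (cmp)
[5] flags=1001 CS?F → skip
[6] flags=1001 CC?T → r0=0xc4
[7] flags=1001 GT?T → r3=0xaf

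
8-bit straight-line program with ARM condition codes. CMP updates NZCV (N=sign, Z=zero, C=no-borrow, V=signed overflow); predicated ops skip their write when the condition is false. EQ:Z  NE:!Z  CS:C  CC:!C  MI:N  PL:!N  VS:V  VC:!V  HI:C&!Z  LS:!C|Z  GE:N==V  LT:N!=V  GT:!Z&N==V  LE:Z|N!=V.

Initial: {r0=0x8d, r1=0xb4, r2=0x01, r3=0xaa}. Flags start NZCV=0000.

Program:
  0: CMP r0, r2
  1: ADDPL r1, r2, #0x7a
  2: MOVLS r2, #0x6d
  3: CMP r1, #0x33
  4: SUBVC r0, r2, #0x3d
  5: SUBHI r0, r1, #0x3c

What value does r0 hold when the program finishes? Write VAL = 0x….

0: ✓ CMP  NZCV=1010
1: · ADDPL
2: · MOVLS
3: ✓ CMP  NZCV=1010
4: ✓ SUBVC  r0←0xc4
5: ✓ SUBHI  r0←0x78

VAL = 0x78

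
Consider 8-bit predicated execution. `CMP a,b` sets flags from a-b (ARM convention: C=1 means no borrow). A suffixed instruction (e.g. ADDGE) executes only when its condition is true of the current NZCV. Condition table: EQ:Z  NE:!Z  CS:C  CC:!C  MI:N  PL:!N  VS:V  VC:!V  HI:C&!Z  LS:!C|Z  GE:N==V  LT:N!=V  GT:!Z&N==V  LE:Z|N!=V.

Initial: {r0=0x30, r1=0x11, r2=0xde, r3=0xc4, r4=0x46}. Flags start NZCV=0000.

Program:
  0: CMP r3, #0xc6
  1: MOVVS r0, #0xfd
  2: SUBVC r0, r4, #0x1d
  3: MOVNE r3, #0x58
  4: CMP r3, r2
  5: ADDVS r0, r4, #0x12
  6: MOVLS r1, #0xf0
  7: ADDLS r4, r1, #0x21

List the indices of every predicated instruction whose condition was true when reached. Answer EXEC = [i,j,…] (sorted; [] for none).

0: ✓ CMP  NZCV=1000
1: · MOVVS
2: ✓ SUBVC  r0←0x29
3: ✓ MOVNE  r3←0x58
4: ✓ CMP  NZCV=0000
5: · ADDVS
6: ✓ MOVLS  r1←0xf0
7: ✓ ADDLS  r4←0x11

EXEC = [2,3,6,7]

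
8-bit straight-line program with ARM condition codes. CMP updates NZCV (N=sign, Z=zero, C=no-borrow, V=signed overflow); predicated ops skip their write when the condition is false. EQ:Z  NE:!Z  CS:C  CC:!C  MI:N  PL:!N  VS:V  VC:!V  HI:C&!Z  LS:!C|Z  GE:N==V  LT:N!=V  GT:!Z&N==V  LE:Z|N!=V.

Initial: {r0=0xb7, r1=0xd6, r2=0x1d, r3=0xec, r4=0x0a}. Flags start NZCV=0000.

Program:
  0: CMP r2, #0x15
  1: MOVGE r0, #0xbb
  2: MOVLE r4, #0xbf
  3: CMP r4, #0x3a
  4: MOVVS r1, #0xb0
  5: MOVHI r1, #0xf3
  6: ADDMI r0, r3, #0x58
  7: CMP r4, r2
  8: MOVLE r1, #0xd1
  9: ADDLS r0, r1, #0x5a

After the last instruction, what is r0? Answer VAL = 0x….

[0] flags=0010 → (cmp)
[1] flags=0010 GE?T → r0=0xbb
[2] flags=0010 LE?F → skip
[3] flags=1000 → (cmp)
[4] flags=1000 VS?F → skip
[5] flags=1000 HI?F → skip
[6] flags=1000 MI?T → r0=0x44
[7] flags=1000 → (cmp)
[8] flags=1000 LE?T → r1=0xd1
[9] flags=1000 LS?T → r0=0x2b

VAL = 0x2b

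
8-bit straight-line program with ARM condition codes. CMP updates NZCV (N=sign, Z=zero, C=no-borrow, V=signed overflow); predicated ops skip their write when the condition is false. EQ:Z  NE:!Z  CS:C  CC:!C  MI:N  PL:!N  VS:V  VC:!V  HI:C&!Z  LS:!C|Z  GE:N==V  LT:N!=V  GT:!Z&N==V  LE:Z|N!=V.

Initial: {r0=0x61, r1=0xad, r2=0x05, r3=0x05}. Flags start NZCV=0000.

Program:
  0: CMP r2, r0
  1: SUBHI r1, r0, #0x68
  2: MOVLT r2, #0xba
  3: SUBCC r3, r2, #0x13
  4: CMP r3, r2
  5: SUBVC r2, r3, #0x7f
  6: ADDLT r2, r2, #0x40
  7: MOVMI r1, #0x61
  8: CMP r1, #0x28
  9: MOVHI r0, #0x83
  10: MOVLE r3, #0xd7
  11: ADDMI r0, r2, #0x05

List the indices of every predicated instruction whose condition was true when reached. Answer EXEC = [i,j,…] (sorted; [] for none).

0: ✓ CMP  NZCV=1000
1: · SUBHI
2: ✓ MOVLT  r2←0xba
3: ✓ SUBCC  r3←0xa7
4: ✓ CMP  NZCV=1000
5: ✓ SUBVC  r2←0x28
6: ✓ ADDLT  r2←0x68
7: ✓ MOVMI  r1←0x61
8: ✓ CMP  NZCV=0010
9: ✓ MOVHI  r0←0x83
10: · MOVLE
11: · ADDMI

EXEC = [2,3,5,6,7,9]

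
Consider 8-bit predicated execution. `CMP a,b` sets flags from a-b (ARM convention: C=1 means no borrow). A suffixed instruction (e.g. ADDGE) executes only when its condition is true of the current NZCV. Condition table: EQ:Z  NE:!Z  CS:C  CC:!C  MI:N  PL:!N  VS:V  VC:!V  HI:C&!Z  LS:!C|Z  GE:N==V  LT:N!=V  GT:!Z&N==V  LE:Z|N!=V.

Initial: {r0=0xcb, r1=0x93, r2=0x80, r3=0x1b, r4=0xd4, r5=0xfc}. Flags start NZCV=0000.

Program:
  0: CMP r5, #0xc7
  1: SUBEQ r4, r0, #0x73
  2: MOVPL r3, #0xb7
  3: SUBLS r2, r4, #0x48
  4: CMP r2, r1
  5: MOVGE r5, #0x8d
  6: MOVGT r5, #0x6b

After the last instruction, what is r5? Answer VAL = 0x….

VAL = 0xfc

[0] flags=0010 → (cmp)
[1] flags=0010 EQ?F → skip
[2] flags=0010 PL?T → r3=0xb7
[3] flags=0010 LS?F → skip
[4] flags=1000 → (cmp)
[5] flags=1000 GE?F → skip
[6] flags=1000 GT?F → skip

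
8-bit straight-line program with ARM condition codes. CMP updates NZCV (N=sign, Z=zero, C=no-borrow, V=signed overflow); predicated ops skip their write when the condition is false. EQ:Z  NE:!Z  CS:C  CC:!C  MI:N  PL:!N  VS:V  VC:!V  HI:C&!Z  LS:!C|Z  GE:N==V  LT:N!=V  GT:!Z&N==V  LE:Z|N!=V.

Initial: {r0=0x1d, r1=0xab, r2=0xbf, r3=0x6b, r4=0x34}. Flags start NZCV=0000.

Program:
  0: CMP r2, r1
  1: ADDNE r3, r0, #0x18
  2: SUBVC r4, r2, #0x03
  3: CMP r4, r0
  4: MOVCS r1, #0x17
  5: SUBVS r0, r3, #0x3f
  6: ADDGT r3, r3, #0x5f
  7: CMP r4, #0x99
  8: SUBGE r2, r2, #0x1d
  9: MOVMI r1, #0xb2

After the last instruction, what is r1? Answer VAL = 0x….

[0] flags=0010 → (cmp)
[1] flags=0010 NE?T → r3=0x35
[2] flags=0010 VC?T → r4=0xbc
[3] flags=1010 → (cmp)
[4] flags=1010 CS?T → r1=0x17
[5] flags=1010 VS?F → skip
[6] flags=1010 GT?F → skip
[7] flags=0010 → (cmp)
[8] flags=0010 GE?T → r2=0xa2
[9] flags=0010 MI?F → skip

VAL = 0x17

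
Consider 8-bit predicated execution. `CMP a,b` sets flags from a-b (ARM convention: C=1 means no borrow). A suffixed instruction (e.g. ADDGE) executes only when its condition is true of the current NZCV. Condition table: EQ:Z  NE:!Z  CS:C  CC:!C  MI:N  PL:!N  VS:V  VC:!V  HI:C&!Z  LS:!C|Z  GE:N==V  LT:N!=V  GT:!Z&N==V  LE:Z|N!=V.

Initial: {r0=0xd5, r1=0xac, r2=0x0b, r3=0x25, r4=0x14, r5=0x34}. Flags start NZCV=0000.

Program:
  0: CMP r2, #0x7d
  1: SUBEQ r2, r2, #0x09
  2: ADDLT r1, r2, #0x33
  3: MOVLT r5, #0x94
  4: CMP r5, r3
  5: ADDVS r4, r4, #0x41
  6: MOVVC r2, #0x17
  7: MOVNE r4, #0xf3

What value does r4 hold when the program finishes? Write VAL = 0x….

[0] flags=1000 → (cmp)
[1] flags=1000 EQ?F → skip
[2] flags=1000 LT?T → r1=0x3e
[3] flags=1000 LT?T → r5=0x94
[4] flags=0011 → (cmp)
[5] flags=0011 VS?T → r4=0x55
[6] flags=0011 VC?F → skip
[7] flags=0011 NE?T → r4=0xf3

VAL = 0xf3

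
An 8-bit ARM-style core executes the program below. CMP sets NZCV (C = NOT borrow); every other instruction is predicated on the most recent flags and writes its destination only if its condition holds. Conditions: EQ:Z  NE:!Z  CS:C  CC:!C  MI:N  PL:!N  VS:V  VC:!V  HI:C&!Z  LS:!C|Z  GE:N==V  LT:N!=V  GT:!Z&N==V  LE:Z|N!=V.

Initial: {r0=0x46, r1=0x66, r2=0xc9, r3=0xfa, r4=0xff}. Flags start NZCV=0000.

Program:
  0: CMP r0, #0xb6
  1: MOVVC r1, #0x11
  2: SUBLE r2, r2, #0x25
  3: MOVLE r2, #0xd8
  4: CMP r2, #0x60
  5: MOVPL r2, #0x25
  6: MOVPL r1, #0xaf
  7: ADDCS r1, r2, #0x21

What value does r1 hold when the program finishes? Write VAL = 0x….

VAL = 0x46

[0] flags=1001 → (cmp)
[1] flags=1001 VC?F → skip
[2] flags=1001 LE?F → skip
[3] flags=1001 LE?F → skip
[4] flags=0011 → (cmp)
[5] flags=0011 PL?T → r2=0x25
[6] flags=0011 PL?T → r1=0xaf
[7] flags=0011 CS?T → r1=0x46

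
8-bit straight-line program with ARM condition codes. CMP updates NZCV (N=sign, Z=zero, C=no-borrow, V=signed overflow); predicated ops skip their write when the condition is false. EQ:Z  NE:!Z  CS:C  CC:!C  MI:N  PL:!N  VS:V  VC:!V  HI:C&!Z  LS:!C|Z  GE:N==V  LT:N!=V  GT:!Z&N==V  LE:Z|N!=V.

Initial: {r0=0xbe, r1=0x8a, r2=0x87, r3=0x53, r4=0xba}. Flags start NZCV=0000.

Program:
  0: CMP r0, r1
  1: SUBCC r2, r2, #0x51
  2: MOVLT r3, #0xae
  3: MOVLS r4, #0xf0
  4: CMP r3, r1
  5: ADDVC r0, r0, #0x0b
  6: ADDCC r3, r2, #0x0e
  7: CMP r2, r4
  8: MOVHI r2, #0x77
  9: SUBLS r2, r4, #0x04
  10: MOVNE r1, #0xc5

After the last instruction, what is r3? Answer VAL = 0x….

0: ✓ CMP  NZCV=0010
1: · SUBCC
2: · MOVLT
3: · MOVLS
4: ✓ CMP  NZCV=1001
5: · ADDVC
6: ✓ ADDCC  r3←0x95
7: ✓ CMP  NZCV=1000
8: · MOVHI
9: ✓ SUBLS  r2←0xb6
10: ✓ MOVNE  r1←0xc5

VAL = 0x95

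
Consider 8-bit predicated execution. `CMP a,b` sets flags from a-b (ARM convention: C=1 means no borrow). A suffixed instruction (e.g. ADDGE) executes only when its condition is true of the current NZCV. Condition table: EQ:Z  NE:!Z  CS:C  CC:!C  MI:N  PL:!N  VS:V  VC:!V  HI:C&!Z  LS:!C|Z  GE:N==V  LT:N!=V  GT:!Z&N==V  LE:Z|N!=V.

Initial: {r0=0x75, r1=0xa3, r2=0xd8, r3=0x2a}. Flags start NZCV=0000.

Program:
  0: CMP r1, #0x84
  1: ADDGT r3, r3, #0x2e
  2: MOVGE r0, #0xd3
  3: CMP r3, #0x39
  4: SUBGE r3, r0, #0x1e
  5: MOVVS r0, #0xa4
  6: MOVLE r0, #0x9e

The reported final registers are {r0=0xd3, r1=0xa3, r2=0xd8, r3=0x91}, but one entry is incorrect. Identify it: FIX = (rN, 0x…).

0: ✓ CMP  NZCV=0010
1: ✓ ADDGT  r3←0x58
2: ✓ MOVGE  r0←0xd3
3: ✓ CMP  NZCV=0010
4: ✓ SUBGE  r3←0xb5
5: · MOVVS
6: · MOVLE

FIX = (r3, 0xb5)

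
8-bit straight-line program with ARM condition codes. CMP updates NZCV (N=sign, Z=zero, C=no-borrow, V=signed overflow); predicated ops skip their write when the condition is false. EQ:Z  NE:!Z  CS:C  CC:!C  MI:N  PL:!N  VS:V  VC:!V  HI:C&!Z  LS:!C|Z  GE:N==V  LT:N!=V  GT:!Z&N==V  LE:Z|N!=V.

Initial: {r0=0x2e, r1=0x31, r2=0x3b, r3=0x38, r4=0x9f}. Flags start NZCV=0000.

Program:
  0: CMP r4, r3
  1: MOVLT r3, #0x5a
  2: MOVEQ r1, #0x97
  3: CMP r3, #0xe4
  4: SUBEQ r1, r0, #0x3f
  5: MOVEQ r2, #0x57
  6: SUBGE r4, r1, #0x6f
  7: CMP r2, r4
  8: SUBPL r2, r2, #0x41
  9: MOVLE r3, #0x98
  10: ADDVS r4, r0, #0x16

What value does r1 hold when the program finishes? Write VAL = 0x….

VAL = 0x31

0: ✓ CMP  NZCV=0011
1: ✓ MOVLT  r3←0x5a
2: · MOVEQ
3: ✓ CMP  NZCV=0000
4: · SUBEQ
5: · MOVEQ
6: ✓ SUBGE  r4←0xc2
7: ✓ CMP  NZCV=0000
8: ✓ SUBPL  r2←0xfa
9: · MOVLE
10: · ADDVS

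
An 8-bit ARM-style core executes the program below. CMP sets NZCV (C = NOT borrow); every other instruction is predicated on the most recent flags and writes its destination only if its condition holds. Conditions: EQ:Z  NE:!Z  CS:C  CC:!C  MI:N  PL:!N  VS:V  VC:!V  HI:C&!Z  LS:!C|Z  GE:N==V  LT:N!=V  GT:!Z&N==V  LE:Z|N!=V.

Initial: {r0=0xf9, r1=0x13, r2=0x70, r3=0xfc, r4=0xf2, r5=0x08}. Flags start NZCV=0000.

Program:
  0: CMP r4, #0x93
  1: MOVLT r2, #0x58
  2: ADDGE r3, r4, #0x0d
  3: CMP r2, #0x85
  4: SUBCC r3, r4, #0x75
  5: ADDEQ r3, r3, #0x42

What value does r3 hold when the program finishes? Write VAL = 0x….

[0] flags=0010 → (cmp)
[1] flags=0010 LT?F → skip
[2] flags=0010 GE?T → r3=0xff
[3] flags=1001 → (cmp)
[4] flags=1001 CC?T → r3=0x7d
[5] flags=1001 EQ?F → skip

VAL = 0x7d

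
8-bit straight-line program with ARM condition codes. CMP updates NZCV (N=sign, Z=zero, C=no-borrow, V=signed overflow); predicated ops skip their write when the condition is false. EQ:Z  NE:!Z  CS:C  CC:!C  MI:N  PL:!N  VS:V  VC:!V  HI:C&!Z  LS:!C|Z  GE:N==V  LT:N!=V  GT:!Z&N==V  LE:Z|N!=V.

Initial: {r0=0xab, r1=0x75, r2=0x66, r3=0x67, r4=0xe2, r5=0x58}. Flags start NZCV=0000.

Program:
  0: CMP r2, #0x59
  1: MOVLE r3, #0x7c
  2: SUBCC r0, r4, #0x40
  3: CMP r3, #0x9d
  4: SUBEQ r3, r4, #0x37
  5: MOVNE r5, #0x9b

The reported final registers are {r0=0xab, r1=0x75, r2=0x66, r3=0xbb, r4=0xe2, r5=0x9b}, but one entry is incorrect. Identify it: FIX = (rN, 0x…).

0: ✓ CMP  NZCV=0010
1: · MOVLE
2: · SUBCC
3: ✓ CMP  NZCV=1001
4: · SUBEQ
5: ✓ MOVNE  r5←0x9b

FIX = (r3, 0x67)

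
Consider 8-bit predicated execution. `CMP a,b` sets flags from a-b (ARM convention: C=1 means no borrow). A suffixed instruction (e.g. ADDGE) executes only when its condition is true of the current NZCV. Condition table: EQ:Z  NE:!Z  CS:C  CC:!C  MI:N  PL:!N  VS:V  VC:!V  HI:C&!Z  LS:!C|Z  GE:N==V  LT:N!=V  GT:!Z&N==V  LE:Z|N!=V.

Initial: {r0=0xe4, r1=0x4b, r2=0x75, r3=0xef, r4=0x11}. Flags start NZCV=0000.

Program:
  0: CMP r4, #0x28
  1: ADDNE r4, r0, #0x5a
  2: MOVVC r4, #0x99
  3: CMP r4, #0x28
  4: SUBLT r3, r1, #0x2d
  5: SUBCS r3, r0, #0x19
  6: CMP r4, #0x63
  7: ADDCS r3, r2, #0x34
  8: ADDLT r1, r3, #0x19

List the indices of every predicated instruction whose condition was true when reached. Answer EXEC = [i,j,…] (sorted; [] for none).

[0] flags=1000 → (cmp)
[1] flags=1000 NE?T → r4=0x3e
[2] flags=1000 VC?T → r4=0x99
[3] flags=0011 → (cmp)
[4] flags=0011 LT?T → r3=0x1e
[5] flags=0011 CS?T → r3=0xcb
[6] flags=0011 → (cmp)
[7] flags=0011 CS?T → r3=0xa9
[8] flags=0011 LT?T → r1=0xc2

EXEC = [1,2,4,5,7,8]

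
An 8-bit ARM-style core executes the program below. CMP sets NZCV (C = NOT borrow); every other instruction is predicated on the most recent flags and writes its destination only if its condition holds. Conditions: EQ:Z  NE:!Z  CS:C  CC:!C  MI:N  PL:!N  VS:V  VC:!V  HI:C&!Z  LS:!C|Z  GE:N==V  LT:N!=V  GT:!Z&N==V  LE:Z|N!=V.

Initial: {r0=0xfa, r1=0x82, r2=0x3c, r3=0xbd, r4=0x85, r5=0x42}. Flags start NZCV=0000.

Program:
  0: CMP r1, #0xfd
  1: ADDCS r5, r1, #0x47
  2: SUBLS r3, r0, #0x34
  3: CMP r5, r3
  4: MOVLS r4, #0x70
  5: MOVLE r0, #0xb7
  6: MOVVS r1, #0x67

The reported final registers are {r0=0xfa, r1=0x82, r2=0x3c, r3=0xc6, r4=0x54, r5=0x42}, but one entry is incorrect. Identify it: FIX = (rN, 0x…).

0: ✓ CMP  NZCV=1000
1: · ADDCS
2: ✓ SUBLS  r3←0xc6
3: ✓ CMP  NZCV=0000
4: ✓ MOVLS  r4←0x70
5: · MOVLE
6: · MOVVS

FIX = (r4, 0x70)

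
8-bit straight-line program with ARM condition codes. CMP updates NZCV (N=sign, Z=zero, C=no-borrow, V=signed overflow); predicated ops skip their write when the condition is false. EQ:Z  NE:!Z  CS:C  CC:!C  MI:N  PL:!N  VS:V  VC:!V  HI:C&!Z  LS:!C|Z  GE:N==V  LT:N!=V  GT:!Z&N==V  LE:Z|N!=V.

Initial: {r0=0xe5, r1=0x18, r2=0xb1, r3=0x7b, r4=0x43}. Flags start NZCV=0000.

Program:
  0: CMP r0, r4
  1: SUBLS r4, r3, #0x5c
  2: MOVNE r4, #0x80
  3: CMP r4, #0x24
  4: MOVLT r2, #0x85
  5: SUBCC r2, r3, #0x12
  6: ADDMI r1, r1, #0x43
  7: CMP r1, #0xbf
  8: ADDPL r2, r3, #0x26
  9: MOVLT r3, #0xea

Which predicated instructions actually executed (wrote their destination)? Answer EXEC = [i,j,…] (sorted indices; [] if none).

[0] flags=1010 → (cmp)
[1] flags=1010 LS?F → skip
[2] flags=1010 NE?T → r4=0x80
[3] flags=0011 → (cmp)
[4] flags=0011 LT?T → r2=0x85
[5] flags=0011 CC?F → skip
[6] flags=0011 MI?F → skip
[7] flags=0000 → (cmp)
[8] flags=0000 PL?T → r2=0xa1
[9] flags=0000 LT?F → skip

EXEC = [2,4,8]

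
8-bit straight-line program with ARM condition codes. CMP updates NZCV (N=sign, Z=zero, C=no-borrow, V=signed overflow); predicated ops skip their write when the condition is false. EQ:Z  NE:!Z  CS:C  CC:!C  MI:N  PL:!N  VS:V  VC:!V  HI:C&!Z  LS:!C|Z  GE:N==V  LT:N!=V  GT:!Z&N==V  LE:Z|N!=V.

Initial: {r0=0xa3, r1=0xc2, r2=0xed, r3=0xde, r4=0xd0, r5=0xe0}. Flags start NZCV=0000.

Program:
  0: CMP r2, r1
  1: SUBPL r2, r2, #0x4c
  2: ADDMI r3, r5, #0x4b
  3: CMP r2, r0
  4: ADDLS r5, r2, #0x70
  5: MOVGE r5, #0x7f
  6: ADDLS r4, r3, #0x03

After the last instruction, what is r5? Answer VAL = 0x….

[0] flags=0010 → (cmp)
[1] flags=0010 PL?T → r2=0xa1
[2] flags=0010 MI?F → skip
[3] flags=1000 → (cmp)
[4] flags=1000 LS?T → r5=0x11
[5] flags=1000 GE?F → skip
[6] flags=1000 LS?T → r4=0xe1

VAL = 0x11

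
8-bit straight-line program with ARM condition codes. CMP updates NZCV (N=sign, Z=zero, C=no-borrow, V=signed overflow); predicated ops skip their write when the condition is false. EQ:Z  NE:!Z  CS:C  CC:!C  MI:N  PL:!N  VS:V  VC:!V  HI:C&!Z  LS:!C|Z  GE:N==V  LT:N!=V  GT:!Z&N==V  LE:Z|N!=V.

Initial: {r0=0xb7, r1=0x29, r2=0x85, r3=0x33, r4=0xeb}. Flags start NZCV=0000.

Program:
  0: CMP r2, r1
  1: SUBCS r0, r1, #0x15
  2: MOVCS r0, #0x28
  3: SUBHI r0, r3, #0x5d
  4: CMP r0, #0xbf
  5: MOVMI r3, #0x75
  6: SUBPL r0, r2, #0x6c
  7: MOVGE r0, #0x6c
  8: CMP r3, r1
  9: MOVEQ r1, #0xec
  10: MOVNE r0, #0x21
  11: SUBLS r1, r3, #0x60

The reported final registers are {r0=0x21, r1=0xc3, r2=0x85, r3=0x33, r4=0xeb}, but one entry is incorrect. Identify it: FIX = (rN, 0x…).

0: ✓ CMP  NZCV=0011
1: ✓ SUBCS  r0←0x14
2: ✓ MOVCS  r0←0x28
3: ✓ SUBHI  r0←0xd6
4: ✓ CMP  NZCV=0010
5: · MOVMI
6: ✓ SUBPL  r0←0x19
7: ✓ MOVGE  r0←0x6c
8: ✓ CMP  NZCV=0010
9: · MOVEQ
10: ✓ MOVNE  r0←0x21
11: · SUBLS

FIX = (r1, 0x29)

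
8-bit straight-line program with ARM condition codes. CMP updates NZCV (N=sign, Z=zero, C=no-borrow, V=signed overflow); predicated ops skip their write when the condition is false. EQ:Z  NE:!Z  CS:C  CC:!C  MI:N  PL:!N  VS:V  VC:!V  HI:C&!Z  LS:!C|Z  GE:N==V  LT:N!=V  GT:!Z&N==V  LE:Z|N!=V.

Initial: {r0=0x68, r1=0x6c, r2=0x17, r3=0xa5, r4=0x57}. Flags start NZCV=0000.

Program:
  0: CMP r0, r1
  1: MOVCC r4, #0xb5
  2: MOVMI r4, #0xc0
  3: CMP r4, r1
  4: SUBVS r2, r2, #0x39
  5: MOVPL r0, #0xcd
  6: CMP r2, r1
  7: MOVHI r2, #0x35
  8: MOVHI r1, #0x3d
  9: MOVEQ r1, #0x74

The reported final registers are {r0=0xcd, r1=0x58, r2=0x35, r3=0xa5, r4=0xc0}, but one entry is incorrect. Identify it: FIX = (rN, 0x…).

[0] flags=1000 → (cmp)
[1] flags=1000 CC?T → r4=0xb5
[2] flags=1000 MI?T → r4=0xc0
[3] flags=0011 → (cmp)
[4] flags=0011 VS?T → r2=0xde
[5] flags=0011 PL?T → r0=0xcd
[6] flags=0011 → (cmp)
[7] flags=0011 HI?T → r2=0x35
[8] flags=0011 HI?T → r1=0x3d
[9] flags=0011 EQ?F → skip

FIX = (r1, 0x3d)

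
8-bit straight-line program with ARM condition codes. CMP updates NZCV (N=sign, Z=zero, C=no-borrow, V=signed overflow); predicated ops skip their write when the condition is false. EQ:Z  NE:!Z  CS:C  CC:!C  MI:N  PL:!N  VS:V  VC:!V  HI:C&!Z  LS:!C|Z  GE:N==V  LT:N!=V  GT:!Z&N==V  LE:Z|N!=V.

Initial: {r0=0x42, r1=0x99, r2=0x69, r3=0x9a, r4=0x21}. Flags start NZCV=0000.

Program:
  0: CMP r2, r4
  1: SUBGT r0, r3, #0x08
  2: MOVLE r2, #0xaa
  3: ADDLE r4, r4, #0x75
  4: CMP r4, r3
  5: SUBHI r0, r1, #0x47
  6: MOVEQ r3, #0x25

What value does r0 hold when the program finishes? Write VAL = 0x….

0: ✓ CMP  NZCV=0010
1: ✓ SUBGT  r0←0x92
2: · MOVLE
3: · ADDLE
4: ✓ CMP  NZCV=1001
5: · SUBHI
6: · MOVEQ

VAL = 0x92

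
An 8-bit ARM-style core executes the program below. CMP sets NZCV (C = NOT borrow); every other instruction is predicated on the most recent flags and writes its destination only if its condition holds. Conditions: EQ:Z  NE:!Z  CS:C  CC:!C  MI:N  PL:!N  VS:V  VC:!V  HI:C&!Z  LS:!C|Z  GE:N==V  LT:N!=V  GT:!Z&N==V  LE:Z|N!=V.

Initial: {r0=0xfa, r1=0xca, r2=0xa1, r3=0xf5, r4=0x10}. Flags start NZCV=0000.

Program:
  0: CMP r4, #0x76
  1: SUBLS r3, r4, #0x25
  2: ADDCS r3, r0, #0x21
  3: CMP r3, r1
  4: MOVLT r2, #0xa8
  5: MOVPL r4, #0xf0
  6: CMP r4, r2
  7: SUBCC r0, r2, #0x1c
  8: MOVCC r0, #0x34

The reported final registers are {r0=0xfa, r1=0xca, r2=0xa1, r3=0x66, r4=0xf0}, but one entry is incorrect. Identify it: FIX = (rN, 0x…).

0: ✓ CMP  NZCV=1000
1: ✓ SUBLS  r3←0xeb
2: · ADDCS
3: ✓ CMP  NZCV=0010
4: · MOVLT
5: ✓ MOVPL  r4←0xf0
6: ✓ CMP  NZCV=0010
7: · SUBCC
8: · MOVCC

FIX = (r3, 0xeb)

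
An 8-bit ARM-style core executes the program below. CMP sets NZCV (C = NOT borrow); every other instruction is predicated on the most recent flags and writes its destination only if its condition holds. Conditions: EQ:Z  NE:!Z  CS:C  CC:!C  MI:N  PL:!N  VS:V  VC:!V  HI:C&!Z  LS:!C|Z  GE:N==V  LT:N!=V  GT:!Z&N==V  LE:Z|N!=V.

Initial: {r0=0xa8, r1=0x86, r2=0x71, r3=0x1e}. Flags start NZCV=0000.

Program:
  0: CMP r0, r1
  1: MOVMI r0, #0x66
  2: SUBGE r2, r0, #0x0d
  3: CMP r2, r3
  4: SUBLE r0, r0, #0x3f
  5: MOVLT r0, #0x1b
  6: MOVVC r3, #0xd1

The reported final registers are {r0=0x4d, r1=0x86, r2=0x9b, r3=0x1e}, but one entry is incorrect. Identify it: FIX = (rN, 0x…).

[0] flags=0010 → (cmp)
[1] flags=0010 MI?F → skip
[2] flags=0010 GE?T → r2=0x9b
[3] flags=0011 → (cmp)
[4] flags=0011 LE?T → r0=0x69
[5] flags=0011 LT?T → r0=0x1b
[6] flags=0011 VC?F → skip

FIX = (r0, 0x1b)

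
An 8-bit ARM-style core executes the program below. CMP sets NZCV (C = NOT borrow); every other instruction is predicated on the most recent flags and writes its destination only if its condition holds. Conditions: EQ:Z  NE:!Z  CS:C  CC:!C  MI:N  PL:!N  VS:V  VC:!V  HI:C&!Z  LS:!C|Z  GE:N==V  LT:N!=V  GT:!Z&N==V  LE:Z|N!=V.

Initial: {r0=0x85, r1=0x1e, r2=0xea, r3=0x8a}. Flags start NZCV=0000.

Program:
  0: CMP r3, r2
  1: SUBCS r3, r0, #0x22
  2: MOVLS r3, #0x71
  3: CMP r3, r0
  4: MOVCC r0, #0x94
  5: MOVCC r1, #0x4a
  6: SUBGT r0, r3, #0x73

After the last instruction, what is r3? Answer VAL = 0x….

VAL = 0x71

0: ✓ CMP  NZCV=1000
1: · SUBCS
2: ✓ MOVLS  r3←0x71
3: ✓ CMP  NZCV=1001
4: ✓ MOVCC  r0←0x94
5: ✓ MOVCC  r1←0x4a
6: ✓ SUBGT  r0←0xfe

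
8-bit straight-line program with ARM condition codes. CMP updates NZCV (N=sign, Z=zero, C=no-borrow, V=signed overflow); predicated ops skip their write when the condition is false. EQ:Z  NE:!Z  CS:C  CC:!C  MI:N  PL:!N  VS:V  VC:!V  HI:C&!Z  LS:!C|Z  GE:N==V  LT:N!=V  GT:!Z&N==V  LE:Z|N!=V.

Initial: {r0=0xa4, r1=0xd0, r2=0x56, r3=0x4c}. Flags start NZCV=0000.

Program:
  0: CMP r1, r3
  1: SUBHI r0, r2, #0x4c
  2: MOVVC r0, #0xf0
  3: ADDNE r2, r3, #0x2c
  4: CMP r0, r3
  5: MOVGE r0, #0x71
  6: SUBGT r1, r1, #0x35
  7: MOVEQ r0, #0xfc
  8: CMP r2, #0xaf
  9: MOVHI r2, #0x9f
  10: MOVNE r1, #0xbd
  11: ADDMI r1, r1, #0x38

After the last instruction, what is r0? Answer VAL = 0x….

[0] flags=1010 → (cmp)
[1] flags=1010 HI?T → r0=0x0a
[2] flags=1010 VC?T → r0=0xf0
[3] flags=1010 NE?T → r2=0x78
[4] flags=1010 → (cmp)
[5] flags=1010 GE?F → skip
[6] flags=1010 GT?F → skip
[7] flags=1010 EQ?F → skip
[8] flags=1001 → (cmp)
[9] flags=1001 HI?F → skip
[10] flags=1001 NE?T → r1=0xbd
[11] flags=1001 MI?T → r1=0xf5

VAL = 0xf0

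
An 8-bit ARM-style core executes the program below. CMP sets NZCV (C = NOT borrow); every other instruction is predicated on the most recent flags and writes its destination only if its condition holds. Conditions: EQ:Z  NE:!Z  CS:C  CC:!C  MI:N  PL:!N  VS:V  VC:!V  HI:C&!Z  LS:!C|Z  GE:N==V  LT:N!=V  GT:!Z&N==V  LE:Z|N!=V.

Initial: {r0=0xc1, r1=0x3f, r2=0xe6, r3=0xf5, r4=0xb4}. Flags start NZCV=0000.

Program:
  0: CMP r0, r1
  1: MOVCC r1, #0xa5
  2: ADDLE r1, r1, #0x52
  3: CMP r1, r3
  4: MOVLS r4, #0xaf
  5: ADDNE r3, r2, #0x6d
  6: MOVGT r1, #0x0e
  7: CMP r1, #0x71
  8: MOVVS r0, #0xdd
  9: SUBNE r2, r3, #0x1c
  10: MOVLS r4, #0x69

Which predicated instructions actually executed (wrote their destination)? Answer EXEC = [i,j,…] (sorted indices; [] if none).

EXEC = [2,4,5,8,9]

0: ✓ CMP  NZCV=1010
1: · MOVCC
2: ✓ ADDLE  r1←0x91
3: ✓ CMP  NZCV=1000
4: ✓ MOVLS  r4←0xaf
5: ✓ ADDNE  r3←0x53
6: · MOVGT
7: ✓ CMP  NZCV=0011
8: ✓ MOVVS  r0←0xdd
9: ✓ SUBNE  r2←0x37
10: · MOVLS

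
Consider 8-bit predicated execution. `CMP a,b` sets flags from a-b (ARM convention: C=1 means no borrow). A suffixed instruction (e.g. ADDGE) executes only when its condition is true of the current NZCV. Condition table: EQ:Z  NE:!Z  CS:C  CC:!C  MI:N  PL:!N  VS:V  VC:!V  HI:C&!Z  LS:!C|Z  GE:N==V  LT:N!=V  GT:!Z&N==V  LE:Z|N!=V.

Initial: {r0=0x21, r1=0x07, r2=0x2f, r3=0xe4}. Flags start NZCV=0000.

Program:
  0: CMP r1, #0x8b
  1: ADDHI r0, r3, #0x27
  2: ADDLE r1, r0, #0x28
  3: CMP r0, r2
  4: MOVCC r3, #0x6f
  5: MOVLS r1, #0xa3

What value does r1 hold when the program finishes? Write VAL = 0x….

VAL = 0xa3

0: ✓ CMP  NZCV=0000
1: · ADDHI
2: · ADDLE
3: ✓ CMP  NZCV=1000
4: ✓ MOVCC  r3←0x6f
5: ✓ MOVLS  r1←0xa3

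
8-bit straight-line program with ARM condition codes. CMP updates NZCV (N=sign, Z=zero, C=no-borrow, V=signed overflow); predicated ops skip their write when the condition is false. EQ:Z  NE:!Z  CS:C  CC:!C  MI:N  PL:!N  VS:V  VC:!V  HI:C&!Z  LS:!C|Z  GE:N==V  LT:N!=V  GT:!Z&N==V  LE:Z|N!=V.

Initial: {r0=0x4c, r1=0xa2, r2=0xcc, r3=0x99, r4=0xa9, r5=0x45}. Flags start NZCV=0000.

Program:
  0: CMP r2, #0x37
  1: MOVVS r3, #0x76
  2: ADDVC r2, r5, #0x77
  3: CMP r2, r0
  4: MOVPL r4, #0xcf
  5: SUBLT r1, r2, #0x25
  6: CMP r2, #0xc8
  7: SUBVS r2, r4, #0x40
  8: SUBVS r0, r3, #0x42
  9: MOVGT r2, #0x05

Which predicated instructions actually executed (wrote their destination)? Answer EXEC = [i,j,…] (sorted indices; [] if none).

EXEC = [2,4,5]

0: ✓ CMP  NZCV=1010
1: · MOVVS
2: ✓ ADDVC  r2←0xbc
3: ✓ CMP  NZCV=0011
4: ✓ MOVPL  r4←0xcf
5: ✓ SUBLT  r1←0x97
6: ✓ CMP  NZCV=1000
7: · SUBVS
8: · SUBVS
9: · MOVGT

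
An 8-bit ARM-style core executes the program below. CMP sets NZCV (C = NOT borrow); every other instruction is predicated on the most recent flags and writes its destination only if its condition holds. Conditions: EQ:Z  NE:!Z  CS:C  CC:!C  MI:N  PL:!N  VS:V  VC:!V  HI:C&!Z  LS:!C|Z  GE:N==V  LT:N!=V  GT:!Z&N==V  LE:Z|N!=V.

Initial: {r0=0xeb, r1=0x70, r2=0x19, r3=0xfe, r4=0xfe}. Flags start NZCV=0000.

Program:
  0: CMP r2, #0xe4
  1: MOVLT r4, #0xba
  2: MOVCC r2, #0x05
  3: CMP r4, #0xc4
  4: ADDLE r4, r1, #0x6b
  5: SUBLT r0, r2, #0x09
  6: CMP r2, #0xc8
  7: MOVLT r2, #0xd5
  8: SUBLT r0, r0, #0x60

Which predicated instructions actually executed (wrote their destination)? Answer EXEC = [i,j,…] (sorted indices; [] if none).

EXEC = [2]

[0] flags=0000 → (cmp)
[1] flags=0000 LT?F → skip
[2] flags=0000 CC?T → r2=0x05
[3] flags=0010 → (cmp)
[4] flags=0010 LE?F → skip
[5] flags=0010 LT?F → skip
[6] flags=0000 → (cmp)
[7] flags=0000 LT?F → skip
[8] flags=0000 LT?F → skip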